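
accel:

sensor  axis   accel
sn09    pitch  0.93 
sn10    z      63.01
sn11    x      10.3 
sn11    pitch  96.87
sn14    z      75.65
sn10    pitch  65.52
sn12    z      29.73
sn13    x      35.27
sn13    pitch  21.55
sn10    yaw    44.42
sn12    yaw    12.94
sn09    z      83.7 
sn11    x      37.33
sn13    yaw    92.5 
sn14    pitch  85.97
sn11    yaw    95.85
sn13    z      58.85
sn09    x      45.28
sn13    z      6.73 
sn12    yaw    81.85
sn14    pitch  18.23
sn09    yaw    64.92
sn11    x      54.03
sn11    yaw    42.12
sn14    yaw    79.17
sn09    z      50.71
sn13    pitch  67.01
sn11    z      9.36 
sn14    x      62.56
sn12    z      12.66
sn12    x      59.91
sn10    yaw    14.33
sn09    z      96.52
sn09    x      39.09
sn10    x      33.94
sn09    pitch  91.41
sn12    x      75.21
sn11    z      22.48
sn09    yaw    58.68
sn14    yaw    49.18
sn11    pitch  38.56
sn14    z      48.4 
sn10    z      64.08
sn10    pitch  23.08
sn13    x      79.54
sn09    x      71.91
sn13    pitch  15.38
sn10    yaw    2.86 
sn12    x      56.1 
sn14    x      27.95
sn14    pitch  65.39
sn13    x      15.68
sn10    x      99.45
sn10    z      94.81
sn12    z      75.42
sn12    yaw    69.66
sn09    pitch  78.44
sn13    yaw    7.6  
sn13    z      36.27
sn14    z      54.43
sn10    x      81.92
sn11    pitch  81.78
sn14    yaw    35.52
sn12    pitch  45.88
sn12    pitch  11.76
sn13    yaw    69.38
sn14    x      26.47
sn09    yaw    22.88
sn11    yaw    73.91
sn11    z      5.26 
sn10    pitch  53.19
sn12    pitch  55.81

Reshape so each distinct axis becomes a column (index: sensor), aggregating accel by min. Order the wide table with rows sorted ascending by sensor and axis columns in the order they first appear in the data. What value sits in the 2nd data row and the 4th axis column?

2.86

With rows sorted ascending by sensor, row 2 is sensor=sn10. axis columns in first-appearance order: pitch, z, x, yaw; column 4 is yaw.
Long rows with sensor=sn10, axis=yaw: min(44.42, 14.33, 2.86) = 2.86.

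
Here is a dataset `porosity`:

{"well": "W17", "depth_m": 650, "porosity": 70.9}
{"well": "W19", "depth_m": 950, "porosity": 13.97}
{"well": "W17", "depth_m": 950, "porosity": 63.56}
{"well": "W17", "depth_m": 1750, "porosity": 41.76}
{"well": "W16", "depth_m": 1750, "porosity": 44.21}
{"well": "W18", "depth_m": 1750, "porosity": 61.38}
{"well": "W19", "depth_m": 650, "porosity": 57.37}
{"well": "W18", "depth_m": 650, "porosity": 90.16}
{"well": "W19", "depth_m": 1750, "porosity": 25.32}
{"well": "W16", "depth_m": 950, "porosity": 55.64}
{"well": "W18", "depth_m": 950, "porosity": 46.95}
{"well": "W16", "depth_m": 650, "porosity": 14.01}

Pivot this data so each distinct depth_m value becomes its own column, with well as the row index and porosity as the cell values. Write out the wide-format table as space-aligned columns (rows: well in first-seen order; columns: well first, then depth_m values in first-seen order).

Columns: well plus the 3 distinct depth_m values (650, 950, 1750).
For example, row W17 column 650 takes porosity=70.9 from the long row (W17, 650).

well  650    950    1750 
W17   70.9   63.56  41.76
W19   57.37  13.97  25.32
W16   14.01  55.64  44.21
W18   90.16  46.95  61.38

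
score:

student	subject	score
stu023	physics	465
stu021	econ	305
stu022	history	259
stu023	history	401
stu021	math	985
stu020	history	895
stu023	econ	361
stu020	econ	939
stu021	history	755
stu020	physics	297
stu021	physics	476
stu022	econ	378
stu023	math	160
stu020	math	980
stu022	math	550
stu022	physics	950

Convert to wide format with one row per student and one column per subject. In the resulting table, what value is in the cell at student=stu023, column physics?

Wide layout: rows indexed by student, columns are the 4 distinct subject values (physics, econ, history, math).
Cell (student=stu023, subject=physics) draws from the long row where student=stu023 and subject=physics, which has score=465.

465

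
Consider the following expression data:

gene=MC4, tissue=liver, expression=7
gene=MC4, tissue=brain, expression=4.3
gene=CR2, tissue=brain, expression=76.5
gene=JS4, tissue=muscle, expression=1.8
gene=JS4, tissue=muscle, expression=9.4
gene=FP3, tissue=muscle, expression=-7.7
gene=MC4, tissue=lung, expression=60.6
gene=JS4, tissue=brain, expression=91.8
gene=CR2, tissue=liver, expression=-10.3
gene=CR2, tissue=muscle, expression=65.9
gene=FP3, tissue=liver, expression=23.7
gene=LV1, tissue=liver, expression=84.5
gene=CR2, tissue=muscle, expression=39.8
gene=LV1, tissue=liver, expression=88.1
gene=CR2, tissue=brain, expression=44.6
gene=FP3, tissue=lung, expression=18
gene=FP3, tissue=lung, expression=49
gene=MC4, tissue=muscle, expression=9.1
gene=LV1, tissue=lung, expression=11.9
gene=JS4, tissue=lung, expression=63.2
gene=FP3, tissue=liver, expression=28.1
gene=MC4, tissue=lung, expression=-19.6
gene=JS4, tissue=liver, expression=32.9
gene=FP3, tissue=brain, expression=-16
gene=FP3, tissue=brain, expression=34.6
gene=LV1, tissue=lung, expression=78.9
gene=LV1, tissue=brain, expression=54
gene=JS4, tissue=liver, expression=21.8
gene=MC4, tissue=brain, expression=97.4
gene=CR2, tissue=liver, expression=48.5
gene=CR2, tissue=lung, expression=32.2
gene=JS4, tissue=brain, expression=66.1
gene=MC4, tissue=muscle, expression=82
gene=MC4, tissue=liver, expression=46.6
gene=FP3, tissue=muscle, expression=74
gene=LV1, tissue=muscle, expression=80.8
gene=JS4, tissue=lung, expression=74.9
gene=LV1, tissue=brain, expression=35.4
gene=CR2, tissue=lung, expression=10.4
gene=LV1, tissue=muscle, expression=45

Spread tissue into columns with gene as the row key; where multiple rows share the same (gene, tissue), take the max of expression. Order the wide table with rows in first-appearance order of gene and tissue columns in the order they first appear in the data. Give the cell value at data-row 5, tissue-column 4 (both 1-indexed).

With rows in first-appearance order of gene, row 5 is gene=LV1. tissue columns in first-appearance order: liver, brain, muscle, lung; column 4 is lung.
Long rows with gene=LV1, tissue=lung: max(11.9, 78.9) = 78.9.

78.9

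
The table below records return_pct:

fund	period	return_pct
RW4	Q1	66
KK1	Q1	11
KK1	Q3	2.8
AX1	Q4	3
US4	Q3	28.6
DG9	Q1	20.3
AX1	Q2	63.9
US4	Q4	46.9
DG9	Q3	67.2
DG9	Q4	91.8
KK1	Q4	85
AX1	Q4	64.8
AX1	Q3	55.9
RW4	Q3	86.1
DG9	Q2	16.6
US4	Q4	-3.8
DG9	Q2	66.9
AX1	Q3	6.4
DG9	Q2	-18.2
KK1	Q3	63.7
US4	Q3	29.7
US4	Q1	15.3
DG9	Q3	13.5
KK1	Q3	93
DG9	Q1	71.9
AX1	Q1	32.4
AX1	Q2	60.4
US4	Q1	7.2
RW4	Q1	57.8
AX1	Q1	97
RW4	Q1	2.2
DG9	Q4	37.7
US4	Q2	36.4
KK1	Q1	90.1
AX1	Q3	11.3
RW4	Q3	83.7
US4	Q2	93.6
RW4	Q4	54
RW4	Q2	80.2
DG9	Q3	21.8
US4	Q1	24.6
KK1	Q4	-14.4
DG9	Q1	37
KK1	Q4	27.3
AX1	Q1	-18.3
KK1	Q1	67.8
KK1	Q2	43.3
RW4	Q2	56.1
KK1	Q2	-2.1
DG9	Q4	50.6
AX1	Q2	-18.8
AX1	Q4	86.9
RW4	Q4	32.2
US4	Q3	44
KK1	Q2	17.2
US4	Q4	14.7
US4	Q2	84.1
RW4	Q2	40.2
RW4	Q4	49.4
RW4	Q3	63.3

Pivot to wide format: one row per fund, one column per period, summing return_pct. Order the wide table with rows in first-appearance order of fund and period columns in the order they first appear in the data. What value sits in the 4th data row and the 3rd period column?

With rows in first-appearance order of fund, row 4 is fund=US4. period columns in first-appearance order: Q1, Q3, Q4, Q2; column 3 is Q4.
Long rows with fund=US4, period=Q4: 46.9 + -3.8 + 14.7 = 57.8.

57.8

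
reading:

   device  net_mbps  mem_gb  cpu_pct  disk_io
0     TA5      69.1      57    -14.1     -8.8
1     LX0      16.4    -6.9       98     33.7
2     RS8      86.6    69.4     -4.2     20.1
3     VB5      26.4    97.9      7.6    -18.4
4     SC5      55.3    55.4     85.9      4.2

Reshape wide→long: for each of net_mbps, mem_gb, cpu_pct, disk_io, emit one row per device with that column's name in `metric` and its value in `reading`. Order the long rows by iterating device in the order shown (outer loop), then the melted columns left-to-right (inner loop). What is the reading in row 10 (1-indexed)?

69.4

20 rows total (5 × 4). Row 10: index ⌊(10-1)/4⌋ = 2 into device → RS8; (10-1) mod 4 = 1 into the melted columns → mem_gb.
So row 10 is (RS8, mem_gb, 69.4); reading = 69.4.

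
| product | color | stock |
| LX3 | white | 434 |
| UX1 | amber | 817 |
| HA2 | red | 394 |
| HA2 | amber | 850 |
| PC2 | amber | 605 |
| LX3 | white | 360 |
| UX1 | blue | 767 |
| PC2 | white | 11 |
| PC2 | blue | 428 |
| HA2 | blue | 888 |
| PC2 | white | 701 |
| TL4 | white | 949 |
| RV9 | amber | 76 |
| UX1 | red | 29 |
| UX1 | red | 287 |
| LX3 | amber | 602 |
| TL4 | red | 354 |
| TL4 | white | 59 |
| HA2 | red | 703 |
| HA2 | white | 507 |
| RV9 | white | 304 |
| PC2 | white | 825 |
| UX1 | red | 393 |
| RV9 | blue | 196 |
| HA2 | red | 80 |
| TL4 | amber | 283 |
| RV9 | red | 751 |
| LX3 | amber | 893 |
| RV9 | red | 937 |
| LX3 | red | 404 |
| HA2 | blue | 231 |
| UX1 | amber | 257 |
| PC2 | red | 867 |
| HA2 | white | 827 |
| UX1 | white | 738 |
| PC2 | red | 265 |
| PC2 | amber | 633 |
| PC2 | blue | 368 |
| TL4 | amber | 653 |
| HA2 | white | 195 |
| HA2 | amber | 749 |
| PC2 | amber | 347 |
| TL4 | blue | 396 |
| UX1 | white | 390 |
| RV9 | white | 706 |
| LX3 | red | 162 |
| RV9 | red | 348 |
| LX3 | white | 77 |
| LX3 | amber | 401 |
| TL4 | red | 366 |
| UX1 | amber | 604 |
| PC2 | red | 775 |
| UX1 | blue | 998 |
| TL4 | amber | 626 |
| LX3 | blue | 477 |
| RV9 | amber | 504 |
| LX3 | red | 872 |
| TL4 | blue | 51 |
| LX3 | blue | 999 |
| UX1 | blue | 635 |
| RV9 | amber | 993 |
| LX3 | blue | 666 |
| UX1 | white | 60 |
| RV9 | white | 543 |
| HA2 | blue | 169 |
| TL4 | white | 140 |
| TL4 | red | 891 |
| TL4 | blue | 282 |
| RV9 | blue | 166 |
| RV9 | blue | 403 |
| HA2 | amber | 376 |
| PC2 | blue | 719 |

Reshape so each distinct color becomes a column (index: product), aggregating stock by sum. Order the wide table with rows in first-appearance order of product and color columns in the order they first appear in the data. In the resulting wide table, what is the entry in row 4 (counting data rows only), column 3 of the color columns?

1907

With rows in first-appearance order of product, row 4 is product=PC2. color columns in first-appearance order: white, amber, red, blue; column 3 is red.
Long rows with product=PC2, color=red: 867 + 265 + 775 = 1907.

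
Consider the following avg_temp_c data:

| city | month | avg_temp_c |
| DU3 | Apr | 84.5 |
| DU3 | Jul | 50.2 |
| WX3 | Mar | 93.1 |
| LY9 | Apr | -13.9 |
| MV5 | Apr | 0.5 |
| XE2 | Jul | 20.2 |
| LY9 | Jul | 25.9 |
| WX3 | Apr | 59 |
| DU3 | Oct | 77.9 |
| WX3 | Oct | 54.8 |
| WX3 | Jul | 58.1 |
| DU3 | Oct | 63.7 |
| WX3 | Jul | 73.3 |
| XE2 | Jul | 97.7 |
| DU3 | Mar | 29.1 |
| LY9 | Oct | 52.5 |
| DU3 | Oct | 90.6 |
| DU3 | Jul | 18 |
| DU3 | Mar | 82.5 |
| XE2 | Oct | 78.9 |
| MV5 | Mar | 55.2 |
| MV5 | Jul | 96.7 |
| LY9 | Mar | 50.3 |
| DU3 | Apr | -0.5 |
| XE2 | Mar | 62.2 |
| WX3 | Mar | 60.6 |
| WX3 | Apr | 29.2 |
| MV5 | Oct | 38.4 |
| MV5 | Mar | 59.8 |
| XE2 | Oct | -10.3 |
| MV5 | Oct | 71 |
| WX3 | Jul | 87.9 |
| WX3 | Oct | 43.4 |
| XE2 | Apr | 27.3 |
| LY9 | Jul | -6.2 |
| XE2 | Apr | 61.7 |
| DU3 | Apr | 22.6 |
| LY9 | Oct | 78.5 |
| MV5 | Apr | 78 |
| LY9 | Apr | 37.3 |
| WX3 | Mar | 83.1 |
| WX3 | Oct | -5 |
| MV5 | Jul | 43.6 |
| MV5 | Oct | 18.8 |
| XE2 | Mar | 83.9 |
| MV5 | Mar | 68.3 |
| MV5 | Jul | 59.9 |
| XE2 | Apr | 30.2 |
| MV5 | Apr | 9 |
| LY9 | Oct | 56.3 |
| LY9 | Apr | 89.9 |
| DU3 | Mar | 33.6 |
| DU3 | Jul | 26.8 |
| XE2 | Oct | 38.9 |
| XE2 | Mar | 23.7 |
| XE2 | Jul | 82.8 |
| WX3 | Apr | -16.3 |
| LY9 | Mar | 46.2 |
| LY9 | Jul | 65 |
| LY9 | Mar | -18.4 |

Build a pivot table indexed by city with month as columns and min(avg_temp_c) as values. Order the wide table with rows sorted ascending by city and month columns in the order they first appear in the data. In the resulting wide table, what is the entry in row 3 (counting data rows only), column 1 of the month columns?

0.5

With rows sorted ascending by city, row 3 is city=MV5. month columns in first-appearance order: Apr, Jul, Mar, Oct; column 1 is Apr.
Long rows with city=MV5, month=Apr: min(0.5, 78, 9) = 0.5.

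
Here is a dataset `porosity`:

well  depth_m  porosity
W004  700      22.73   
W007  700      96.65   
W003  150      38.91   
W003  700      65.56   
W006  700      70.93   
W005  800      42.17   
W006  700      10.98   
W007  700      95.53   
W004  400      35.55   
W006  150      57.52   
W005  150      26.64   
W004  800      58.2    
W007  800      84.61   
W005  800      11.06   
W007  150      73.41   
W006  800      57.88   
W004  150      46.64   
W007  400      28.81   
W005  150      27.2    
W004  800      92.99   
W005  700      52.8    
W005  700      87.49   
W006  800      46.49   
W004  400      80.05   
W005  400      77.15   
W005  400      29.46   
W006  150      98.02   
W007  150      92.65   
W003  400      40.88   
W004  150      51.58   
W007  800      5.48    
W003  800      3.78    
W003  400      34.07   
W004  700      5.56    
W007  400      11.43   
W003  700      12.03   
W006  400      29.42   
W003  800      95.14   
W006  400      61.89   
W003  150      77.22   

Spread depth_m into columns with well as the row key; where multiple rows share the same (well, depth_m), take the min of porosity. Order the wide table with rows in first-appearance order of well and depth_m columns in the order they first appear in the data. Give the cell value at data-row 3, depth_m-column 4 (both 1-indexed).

With rows in first-appearance order of well, row 3 is well=W003. depth_m columns in first-appearance order: 700, 150, 800, 400; column 4 is 400.
Long rows with well=W003, depth_m=400: min(40.88, 34.07) = 34.07.

34.07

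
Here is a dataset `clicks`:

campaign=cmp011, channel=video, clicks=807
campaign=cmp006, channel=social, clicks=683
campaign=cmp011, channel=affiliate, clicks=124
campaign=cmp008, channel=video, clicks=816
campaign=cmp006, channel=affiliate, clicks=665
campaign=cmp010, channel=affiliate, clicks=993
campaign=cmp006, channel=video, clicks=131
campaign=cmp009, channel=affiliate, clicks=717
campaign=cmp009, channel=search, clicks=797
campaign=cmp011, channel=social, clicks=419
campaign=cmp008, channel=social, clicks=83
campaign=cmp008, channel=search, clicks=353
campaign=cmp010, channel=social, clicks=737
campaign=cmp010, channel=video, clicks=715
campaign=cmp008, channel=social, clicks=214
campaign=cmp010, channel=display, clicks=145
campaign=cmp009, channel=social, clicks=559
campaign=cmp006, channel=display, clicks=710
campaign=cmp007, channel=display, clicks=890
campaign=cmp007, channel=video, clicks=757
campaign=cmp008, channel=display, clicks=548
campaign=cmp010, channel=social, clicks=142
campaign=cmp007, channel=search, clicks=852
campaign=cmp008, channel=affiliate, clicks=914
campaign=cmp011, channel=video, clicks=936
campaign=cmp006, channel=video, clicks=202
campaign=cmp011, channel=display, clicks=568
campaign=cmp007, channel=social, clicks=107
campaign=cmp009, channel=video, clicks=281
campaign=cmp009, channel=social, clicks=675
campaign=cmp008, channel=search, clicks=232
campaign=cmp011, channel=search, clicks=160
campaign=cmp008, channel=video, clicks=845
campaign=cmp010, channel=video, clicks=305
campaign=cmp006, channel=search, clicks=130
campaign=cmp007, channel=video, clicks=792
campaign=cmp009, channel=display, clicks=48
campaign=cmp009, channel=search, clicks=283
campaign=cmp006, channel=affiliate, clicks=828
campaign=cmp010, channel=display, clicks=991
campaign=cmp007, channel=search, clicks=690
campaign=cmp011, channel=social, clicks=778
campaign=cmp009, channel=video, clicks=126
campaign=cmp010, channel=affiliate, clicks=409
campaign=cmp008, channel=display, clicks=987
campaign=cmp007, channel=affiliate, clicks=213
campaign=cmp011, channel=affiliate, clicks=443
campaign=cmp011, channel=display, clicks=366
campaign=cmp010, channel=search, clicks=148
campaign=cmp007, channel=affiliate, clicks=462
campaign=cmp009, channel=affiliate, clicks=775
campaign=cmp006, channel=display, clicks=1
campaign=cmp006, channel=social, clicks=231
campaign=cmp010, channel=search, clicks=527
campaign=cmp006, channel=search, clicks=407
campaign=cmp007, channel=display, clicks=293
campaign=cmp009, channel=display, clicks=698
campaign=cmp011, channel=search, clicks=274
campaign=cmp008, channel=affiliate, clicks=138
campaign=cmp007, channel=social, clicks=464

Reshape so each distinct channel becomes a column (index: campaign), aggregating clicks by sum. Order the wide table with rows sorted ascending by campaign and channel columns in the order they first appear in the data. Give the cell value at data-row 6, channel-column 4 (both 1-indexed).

With rows sorted ascending by campaign, row 6 is campaign=cmp011. channel columns in first-appearance order: video, social, affiliate, search, display; column 4 is search.
Long rows with campaign=cmp011, channel=search: 160 + 274 = 434.

434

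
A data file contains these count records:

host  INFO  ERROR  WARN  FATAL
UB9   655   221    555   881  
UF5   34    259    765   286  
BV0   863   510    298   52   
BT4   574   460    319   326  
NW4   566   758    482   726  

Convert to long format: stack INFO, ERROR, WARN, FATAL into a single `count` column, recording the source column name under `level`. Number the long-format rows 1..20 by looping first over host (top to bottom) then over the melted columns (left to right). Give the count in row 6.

20 rows total (5 × 4). Row 6: index ⌊(6-1)/4⌋ = 1 into host → UF5; (6-1) mod 4 = 1 into the melted columns → ERROR.
So row 6 is (UF5, ERROR, 259); count = 259.

259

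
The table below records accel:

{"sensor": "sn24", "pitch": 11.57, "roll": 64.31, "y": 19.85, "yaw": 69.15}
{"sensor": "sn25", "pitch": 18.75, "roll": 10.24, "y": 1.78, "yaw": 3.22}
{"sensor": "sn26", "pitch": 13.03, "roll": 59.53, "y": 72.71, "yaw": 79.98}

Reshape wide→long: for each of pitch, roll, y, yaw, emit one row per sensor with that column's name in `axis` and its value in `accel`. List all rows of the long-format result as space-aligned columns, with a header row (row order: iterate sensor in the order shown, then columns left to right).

sensor  axis   accel
sn24    pitch  11.57
sn24    roll   64.31
sn24    y      19.85
sn24    yaw    69.15
sn25    pitch  18.75
sn25    roll   10.24
sn25    y      1.78 
sn25    yaw    3.22 
sn26    pitch  13.03
sn26    roll   59.53
sn26    y      72.71
sn26    yaw    79.98

Each (sensor, column) pair becomes one row: 3 × 4 = 12 rows.
For example, (sn24, pitch) → accel=11.57.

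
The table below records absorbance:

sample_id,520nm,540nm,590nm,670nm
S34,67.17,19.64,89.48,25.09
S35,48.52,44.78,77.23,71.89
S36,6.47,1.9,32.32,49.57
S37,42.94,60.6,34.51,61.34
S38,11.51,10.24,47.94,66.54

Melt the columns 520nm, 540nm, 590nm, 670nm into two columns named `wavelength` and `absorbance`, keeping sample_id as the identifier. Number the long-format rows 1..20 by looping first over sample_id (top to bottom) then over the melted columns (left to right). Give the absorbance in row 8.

71.89

20 rows total (5 × 4). Row 8: index ⌊(8-1)/4⌋ = 1 into sample_id → S35; (8-1) mod 4 = 3 into the melted columns → 670nm.
So row 8 is (S35, 670nm, 71.89); absorbance = 71.89.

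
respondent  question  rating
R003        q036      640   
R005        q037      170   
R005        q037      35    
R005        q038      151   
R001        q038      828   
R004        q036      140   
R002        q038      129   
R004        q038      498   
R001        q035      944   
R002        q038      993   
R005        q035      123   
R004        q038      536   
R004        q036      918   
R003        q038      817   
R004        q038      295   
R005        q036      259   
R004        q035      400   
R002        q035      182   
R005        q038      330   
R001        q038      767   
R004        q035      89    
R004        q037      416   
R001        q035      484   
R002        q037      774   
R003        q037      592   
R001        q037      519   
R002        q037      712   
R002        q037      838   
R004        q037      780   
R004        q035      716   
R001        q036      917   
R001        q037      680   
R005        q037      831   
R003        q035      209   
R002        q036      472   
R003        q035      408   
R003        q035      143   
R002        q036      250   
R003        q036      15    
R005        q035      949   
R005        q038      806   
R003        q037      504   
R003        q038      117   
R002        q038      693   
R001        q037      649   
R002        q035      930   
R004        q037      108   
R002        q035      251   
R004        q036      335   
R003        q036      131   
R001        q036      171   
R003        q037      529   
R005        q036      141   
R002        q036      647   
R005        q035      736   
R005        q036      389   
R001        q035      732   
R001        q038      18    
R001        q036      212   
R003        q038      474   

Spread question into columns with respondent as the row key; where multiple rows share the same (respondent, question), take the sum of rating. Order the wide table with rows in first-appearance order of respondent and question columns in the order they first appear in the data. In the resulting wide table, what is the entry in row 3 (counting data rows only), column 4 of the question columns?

With rows in first-appearance order of respondent, row 3 is respondent=R001. question columns in first-appearance order: q036, q037, q038, q035; column 4 is q035.
Long rows with respondent=R001, question=q035: 944 + 484 + 732 = 2160.

2160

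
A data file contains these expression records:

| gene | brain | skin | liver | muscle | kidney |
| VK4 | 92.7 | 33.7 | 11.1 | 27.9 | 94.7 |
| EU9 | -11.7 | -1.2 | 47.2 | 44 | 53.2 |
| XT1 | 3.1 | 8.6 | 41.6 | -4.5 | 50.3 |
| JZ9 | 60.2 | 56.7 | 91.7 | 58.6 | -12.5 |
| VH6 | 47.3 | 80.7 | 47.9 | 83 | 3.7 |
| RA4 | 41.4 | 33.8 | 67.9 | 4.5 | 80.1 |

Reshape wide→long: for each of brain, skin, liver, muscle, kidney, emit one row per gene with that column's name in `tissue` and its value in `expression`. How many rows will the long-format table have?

6 gene values × 5 melted columns = 30 rows.

30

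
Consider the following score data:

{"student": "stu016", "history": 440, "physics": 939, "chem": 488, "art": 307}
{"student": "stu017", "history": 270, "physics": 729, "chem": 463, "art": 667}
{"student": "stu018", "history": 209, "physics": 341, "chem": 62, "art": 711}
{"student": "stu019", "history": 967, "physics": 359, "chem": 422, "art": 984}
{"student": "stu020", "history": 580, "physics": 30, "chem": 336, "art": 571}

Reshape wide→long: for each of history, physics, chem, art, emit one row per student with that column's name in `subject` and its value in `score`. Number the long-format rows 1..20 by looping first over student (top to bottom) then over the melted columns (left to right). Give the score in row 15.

422

20 rows total (5 × 4). Row 15: index ⌊(15-1)/4⌋ = 3 into student → stu019; (15-1) mod 4 = 2 into the melted columns → chem.
So row 15 is (stu019, chem, 422); score = 422.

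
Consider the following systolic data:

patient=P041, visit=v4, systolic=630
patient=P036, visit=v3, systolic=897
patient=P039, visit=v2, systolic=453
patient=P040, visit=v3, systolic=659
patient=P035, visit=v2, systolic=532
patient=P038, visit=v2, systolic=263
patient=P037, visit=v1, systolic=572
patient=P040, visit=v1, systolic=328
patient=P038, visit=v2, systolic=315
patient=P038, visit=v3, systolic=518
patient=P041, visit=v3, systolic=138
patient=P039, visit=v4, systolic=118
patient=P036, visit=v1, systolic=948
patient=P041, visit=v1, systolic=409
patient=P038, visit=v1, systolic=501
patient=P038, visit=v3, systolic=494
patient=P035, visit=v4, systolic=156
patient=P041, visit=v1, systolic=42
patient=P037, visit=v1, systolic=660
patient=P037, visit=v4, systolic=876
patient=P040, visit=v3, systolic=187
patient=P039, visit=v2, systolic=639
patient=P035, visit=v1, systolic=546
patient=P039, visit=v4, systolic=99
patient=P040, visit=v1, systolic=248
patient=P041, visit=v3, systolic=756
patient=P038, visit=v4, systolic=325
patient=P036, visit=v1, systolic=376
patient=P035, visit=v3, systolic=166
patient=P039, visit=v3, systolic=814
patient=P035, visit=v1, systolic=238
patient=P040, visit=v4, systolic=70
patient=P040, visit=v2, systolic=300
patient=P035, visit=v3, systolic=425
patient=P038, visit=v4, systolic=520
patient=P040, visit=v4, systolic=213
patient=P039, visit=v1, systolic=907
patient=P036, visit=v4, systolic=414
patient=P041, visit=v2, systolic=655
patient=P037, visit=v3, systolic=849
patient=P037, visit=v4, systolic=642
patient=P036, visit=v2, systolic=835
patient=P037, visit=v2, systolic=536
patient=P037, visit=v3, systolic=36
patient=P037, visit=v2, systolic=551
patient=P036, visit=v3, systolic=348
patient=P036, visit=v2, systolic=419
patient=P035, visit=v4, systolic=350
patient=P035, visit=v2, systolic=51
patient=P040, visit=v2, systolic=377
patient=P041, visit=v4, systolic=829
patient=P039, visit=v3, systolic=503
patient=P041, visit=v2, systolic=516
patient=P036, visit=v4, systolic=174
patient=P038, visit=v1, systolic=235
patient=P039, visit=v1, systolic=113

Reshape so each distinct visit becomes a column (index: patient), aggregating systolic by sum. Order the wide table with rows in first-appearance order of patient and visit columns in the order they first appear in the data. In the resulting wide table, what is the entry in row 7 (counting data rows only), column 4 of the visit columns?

With rows in first-appearance order of patient, row 7 is patient=P037. visit columns in first-appearance order: v4, v3, v2, v1; column 4 is v1.
Long rows with patient=P037, visit=v1: 572 + 660 = 1232.

1232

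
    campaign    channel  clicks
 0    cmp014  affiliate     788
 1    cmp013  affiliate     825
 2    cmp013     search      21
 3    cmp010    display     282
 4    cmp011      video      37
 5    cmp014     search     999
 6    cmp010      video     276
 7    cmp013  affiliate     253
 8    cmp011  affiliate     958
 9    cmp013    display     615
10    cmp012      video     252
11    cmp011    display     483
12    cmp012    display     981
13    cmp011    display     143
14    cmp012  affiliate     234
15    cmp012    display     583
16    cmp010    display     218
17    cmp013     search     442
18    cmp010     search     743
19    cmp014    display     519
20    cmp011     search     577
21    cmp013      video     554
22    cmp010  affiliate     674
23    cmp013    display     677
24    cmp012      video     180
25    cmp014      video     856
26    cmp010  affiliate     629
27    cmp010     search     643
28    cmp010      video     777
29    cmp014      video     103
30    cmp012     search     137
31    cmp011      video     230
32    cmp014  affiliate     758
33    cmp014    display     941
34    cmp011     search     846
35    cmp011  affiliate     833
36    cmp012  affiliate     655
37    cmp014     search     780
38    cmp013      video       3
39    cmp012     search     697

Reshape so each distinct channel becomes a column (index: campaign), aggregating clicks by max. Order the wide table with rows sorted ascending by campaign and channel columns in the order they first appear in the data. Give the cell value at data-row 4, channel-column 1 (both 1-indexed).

825

With rows sorted ascending by campaign, row 4 is campaign=cmp013. channel columns in first-appearance order: affiliate, search, display, video; column 1 is affiliate.
Long rows with campaign=cmp013, channel=affiliate: max(825, 253) = 825.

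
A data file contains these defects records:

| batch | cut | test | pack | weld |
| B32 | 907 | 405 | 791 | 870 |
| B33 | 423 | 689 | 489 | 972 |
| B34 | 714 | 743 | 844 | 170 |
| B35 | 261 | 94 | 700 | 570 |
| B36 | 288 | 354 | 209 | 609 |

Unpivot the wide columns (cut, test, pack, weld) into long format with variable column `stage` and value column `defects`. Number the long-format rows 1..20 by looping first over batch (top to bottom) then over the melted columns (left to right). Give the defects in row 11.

844

20 rows total (5 × 4). Row 11: index ⌊(11-1)/4⌋ = 2 into batch → B34; (11-1) mod 4 = 2 into the melted columns → pack.
So row 11 is (B34, pack, 844); defects = 844.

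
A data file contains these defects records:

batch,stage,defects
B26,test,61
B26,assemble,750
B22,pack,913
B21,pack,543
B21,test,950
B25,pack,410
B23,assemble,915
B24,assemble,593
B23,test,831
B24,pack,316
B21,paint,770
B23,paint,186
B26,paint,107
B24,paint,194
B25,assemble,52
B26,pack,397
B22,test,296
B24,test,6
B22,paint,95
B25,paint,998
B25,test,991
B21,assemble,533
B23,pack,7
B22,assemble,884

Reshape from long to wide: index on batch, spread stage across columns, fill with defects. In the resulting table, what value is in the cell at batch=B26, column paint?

Wide layout: rows indexed by batch, columns are the 4 distinct stage values (test, assemble, pack, paint).
Cell (batch=B26, stage=paint) draws from the long row where batch=B26 and stage=paint, which has defects=107.

107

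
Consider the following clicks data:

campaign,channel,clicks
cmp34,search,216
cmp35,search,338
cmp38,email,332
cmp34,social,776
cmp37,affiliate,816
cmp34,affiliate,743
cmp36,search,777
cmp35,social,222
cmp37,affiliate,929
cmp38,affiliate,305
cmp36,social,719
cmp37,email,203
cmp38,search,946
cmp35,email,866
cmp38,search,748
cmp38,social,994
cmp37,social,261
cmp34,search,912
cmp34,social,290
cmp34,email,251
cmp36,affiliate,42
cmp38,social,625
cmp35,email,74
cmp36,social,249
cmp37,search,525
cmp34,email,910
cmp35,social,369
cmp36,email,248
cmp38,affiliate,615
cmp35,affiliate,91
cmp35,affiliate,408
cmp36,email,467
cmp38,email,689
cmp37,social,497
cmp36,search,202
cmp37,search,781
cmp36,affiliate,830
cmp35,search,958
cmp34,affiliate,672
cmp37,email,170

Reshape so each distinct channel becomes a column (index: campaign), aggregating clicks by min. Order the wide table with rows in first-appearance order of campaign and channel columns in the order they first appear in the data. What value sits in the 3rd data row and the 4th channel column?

305

With rows in first-appearance order of campaign, row 3 is campaign=cmp38. channel columns in first-appearance order: search, email, social, affiliate; column 4 is affiliate.
Long rows with campaign=cmp38, channel=affiliate: min(305, 615) = 305.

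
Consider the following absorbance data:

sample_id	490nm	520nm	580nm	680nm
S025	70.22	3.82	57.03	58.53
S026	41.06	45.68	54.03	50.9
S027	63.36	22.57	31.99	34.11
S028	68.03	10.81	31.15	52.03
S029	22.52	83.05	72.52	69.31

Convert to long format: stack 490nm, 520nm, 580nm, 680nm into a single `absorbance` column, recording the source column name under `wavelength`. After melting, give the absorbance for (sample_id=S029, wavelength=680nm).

Unpivoting turns each (sample_id, wide-column) pair into one long row.
The wide cell at row S029, column 680nm holds 69.31, so the long row (S029, 680nm) has absorbance=69.31.

69.31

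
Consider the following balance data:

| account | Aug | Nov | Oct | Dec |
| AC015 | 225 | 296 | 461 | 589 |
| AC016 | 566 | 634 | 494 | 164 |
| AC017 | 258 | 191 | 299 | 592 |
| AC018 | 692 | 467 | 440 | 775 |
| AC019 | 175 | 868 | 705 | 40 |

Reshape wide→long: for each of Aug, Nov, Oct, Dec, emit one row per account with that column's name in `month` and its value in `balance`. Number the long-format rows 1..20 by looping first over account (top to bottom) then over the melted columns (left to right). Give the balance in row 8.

20 rows total (5 × 4). Row 8: index ⌊(8-1)/4⌋ = 1 into account → AC016; (8-1) mod 4 = 3 into the melted columns → Dec.
So row 8 is (AC016, Dec, 164); balance = 164.

164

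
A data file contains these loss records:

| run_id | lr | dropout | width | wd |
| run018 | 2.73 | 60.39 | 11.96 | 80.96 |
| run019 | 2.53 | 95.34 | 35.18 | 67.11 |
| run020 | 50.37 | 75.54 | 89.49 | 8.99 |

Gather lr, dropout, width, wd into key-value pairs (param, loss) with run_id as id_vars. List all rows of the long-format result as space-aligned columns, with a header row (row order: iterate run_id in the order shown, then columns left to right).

Each (run_id, column) pair becomes one row: 3 × 4 = 12 rows.
For example, (run018, lr) → loss=2.73.

run_id  param    loss 
run018  lr       2.73 
run018  dropout  60.39
run018  width    11.96
run018  wd       80.96
run019  lr       2.53 
run019  dropout  95.34
run019  width    35.18
run019  wd       67.11
run020  lr       50.37
run020  dropout  75.54
run020  width    89.49
run020  wd       8.99 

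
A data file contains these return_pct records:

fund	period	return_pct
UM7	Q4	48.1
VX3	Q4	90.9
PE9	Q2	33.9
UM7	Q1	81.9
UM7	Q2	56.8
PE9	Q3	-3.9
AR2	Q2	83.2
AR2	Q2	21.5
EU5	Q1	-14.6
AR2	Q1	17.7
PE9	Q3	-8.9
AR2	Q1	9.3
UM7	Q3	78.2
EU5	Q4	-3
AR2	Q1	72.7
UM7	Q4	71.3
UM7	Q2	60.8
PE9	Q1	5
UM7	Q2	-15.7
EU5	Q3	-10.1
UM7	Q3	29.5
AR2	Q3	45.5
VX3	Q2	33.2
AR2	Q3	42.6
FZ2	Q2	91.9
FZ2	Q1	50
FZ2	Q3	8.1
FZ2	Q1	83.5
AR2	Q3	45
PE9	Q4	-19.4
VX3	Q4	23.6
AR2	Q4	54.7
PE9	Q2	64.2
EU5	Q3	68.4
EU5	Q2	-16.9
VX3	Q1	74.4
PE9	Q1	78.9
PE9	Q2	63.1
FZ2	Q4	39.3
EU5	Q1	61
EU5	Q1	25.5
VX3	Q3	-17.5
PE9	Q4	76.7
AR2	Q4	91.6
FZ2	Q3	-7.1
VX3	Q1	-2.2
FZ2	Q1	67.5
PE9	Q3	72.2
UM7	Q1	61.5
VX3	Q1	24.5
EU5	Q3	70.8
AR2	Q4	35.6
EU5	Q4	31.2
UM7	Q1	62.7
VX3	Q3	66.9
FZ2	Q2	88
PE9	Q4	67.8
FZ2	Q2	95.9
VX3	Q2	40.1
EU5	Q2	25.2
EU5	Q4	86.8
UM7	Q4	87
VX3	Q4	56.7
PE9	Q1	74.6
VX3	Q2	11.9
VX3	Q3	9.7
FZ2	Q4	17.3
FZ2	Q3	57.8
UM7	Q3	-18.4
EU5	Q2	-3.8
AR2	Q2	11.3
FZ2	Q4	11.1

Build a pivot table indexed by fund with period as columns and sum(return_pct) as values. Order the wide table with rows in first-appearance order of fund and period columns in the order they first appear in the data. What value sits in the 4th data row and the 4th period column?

133.1

With rows in first-appearance order of fund, row 4 is fund=AR2. period columns in first-appearance order: Q4, Q2, Q1, Q3; column 4 is Q3.
Long rows with fund=AR2, period=Q3: 45.5 + 42.6 + 45 = 133.1.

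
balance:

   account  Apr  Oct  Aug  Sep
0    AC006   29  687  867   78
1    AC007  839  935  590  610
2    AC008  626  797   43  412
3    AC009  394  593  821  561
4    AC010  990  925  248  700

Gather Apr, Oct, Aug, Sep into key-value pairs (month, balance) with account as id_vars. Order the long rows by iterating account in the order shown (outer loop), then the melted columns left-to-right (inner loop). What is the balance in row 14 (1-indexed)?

593

20 rows total (5 × 4). Row 14: index ⌊(14-1)/4⌋ = 3 into account → AC009; (14-1) mod 4 = 1 into the melted columns → Oct.
So row 14 is (AC009, Oct, 593); balance = 593.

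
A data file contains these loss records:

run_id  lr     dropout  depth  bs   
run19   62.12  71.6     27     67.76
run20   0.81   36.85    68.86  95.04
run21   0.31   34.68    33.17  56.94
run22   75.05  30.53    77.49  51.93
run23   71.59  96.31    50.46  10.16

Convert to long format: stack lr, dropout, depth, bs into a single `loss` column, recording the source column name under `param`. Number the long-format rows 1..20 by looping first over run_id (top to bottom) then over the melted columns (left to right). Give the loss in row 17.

20 rows total (5 × 4). Row 17: index ⌊(17-1)/4⌋ = 4 into run_id → run23; (17-1) mod 4 = 0 into the melted columns → lr.
So row 17 is (run23, lr, 71.59); loss = 71.59.

71.59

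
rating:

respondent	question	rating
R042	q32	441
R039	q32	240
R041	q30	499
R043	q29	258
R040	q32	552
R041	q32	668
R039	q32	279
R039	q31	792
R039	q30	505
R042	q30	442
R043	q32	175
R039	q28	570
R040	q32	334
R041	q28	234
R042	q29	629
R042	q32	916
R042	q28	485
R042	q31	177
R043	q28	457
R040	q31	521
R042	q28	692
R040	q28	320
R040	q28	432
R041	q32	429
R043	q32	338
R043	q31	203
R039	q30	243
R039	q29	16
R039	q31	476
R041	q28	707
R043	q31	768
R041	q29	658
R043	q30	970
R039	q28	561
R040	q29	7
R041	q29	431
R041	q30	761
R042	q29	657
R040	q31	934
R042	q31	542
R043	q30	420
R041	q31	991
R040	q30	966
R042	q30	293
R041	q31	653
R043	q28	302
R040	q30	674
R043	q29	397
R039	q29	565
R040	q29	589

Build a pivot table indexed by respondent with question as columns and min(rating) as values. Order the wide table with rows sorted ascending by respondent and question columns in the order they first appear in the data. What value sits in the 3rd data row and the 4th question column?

653

With rows sorted ascending by respondent, row 3 is respondent=R041. question columns in first-appearance order: q32, q30, q29, q31, q28; column 4 is q31.
Long rows with respondent=R041, question=q31: min(991, 653) = 653.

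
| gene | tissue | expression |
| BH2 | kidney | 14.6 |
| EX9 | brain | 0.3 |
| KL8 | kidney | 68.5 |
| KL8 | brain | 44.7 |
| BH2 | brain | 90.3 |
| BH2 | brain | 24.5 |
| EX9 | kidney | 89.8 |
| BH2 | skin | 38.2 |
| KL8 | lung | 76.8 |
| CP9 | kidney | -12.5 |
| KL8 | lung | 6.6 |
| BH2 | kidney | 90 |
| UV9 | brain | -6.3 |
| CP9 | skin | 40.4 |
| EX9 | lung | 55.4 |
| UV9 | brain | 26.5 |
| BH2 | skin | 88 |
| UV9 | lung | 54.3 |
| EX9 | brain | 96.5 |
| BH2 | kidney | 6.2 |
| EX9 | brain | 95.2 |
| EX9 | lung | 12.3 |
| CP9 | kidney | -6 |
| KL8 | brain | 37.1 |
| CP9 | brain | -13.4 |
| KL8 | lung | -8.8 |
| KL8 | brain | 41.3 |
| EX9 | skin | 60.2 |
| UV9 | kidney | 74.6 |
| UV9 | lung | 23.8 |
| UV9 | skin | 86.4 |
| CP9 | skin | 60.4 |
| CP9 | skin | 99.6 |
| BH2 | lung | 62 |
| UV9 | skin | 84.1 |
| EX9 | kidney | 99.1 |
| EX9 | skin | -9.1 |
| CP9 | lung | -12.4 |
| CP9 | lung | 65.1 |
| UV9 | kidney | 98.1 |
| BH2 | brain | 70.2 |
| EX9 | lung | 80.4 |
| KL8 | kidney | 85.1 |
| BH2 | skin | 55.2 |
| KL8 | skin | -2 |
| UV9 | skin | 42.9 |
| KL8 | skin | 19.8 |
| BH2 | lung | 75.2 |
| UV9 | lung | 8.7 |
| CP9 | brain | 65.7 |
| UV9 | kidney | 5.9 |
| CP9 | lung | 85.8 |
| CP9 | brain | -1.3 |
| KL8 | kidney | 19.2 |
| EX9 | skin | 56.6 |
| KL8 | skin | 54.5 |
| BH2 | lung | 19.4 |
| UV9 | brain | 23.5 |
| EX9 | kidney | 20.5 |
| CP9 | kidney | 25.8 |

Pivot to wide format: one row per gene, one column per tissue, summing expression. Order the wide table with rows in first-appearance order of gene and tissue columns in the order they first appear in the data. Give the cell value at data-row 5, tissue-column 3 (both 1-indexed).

213.4

With rows in first-appearance order of gene, row 5 is gene=UV9. tissue columns in first-appearance order: kidney, brain, skin, lung; column 3 is skin.
Long rows with gene=UV9, tissue=skin: 86.4 + 84.1 + 42.9 = 213.4.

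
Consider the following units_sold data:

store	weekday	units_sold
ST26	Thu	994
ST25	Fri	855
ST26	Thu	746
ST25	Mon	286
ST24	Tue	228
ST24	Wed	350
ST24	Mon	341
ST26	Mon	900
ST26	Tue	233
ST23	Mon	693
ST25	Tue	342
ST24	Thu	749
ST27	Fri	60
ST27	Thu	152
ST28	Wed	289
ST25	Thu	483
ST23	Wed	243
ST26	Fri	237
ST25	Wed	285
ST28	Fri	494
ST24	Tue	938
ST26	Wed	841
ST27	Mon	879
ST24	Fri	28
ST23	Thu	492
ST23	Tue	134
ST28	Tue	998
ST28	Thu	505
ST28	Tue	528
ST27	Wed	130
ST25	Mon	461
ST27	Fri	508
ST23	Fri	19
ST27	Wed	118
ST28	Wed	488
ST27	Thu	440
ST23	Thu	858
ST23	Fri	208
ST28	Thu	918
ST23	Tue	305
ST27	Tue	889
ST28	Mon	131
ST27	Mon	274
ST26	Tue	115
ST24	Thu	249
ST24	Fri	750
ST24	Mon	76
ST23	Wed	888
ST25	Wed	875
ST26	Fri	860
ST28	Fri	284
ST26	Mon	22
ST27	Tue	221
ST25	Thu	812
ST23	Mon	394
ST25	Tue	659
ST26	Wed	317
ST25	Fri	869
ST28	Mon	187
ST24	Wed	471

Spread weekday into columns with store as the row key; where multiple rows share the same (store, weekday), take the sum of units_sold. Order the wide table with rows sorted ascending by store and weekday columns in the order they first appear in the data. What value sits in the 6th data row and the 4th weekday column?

With rows sorted ascending by store, row 6 is store=ST28. weekday columns in first-appearance order: Thu, Fri, Mon, Tue, Wed; column 4 is Tue.
Long rows with store=ST28, weekday=Tue: 998 + 528 = 1526.

1526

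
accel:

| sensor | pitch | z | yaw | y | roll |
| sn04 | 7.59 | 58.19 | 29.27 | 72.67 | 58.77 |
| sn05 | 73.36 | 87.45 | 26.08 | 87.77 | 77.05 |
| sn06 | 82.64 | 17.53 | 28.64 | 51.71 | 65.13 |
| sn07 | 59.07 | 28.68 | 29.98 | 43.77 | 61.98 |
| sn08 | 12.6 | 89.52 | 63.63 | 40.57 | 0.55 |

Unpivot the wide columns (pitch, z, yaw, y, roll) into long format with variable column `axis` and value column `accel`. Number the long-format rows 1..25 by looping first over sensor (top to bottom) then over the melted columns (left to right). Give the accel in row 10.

77.05

25 rows total (5 × 5). Row 10: index ⌊(10-1)/5⌋ = 1 into sensor → sn05; (10-1) mod 5 = 4 into the melted columns → roll.
So row 10 is (sn05, roll, 77.05); accel = 77.05.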